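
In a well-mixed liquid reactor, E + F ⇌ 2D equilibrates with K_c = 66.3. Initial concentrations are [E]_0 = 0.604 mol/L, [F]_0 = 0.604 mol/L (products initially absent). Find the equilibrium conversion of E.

X = 0.803

Let X = conversion of E; extent ξ = 0.604·X mol/L.
Concentrations: [E] = 0.604 − 0.604X; [F] = 0.604 − 0.604X; [D] = 1.21X.
K_c = [D]^2 / ([E] [F]).
Solving K_c = 66.3 for X ∈ (0,1): X = 0.803.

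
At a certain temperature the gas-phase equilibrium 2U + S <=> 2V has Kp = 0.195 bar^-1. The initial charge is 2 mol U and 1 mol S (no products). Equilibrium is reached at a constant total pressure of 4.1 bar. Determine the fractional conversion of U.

X = 0.312

Take 2 mol U as basis and let X be its fractional conversion, so ξ = X.
Species balance: n_U = 2 − 2X; n_S = 1 − X; n_V = 2X.
n_T = Σnᵢ = 3 − X.
With p_i = (n_i/n_T)P, Kp = p_V^2 / (p_U^2 p_S).
This yields a degree-3 equation in X; solving on (0,1), X = 0.312.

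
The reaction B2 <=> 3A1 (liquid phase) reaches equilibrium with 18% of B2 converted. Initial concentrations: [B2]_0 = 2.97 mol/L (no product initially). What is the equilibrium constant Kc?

Let X = conversion of B2.
Concentrations: [B2] = 2.97 − 2.97X; [A1] = 8.91X.
At X = 0.18: [B2] = 2.44, [A1] = 1.6.
Kc = [A1]^3 / ([B2]) = 1.69 (mol/L)^2.

Kc = 1.69 (mol/L)^2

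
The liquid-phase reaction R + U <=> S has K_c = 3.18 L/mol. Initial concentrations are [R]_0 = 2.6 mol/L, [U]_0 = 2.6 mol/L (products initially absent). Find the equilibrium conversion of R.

X = 0.707

Let X = conversion of R; extent ξ = 2.6·X mol/L.
Concentrations: [R] = 2.6 − 2.6X; [U] = 2.6 − 2.6X; [S] = 2.6X.
K_c = [S] / ([R] [U]).
This equals 3.18 at X = 0.707 (the root in 0 < X < 1).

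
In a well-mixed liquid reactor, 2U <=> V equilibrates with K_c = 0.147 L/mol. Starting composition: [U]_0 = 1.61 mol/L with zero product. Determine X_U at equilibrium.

X = 0.260

Let X = conversion of U; extent ξ = 1.61X/2 mol/L.
Concentrations: [U] = 1.61 − 1.61X; [V] = 0.805X.
K_c = [V] / ([U]^2).
This equals 0.147 at X = 0.260 (the root in 0 < X < 1).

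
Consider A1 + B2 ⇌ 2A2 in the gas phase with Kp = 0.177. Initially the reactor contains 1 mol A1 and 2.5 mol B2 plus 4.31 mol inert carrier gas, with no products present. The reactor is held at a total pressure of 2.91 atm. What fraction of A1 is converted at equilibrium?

Let X = conversion of A1 (basis 1 mol A1); extent of reaction ξ = X.
Species balance: n_A1 = 1 − X; n_B2 = 2.5 − X; n_A2 = 2X; n_I = 4.31 (inert).
n_T stays at 7.81 (no change in mole number).
y_i = n_i/n_T, p_i = y_i·P. Kp = p_A2^2 / (p_A1 p_B2).
This yields a degree-2 equation in X; solving on (0,1), X = 0.269.

X = 0.269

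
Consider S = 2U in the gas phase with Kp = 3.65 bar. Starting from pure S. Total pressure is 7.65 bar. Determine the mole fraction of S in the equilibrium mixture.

y_S = 0.508

Take 1 mol S as basis and let X be its fractional conversion, so ξ = X.
Moles: n_S = 1 − X; n_U = 2X.
n_T = Σnᵢ = 1 + X.
Mole fractions y_i = n_i/n_T; Kp = p_U^2 / (p_S) with p_i = y_i·P.
Substituting and setting equal to 3.65 bar gives a polynomial in X; the root in (0,1) is X = 0.326.
Then n_S = 0.674, n_T = 1.33, so y_S = 0.508.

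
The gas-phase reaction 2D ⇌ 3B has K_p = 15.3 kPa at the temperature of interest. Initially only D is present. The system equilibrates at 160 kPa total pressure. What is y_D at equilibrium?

Take 1 mol D as basis and let X be its fractional conversion, so ξ = 0.5X.
At extent ξ: n_D = 1 − X; n_B = 1.5X.
Summing: n_T = 1 + 0.5X.
With p_i = (n_i/n_T)P, K_p = p_B^3 / (p_D^2).
This yields a degree-3 equation in X; solving on (0,1), X = 0.260.
Then n_D = 0.74, n_T = 1.13, so y_D = 0.655.

y_D = 0.655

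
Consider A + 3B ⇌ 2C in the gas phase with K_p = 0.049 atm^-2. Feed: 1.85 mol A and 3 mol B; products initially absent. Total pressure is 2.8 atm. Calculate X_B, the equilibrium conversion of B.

X = 0.285

Basis: 3 mol B initially; let X = conversion of B. Extent ξ = X.
At extent ξ: n_A = 1.85 − X; n_B = 3 − 3X; n_C = 2X.
n_T = Σnᵢ = 4.85 − 2X.
Mole fractions y_i = n_i/n_T; K_p = p_C^2 / (p_A p_B^3) with p_i = y_i·P.
This yields a degree-4 equation in X; solving on (0,1), X = 0.285.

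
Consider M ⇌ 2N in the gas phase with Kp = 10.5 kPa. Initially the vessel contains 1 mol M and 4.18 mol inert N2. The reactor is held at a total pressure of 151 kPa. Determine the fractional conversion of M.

Let X = conversion of M (basis 1 mol M); extent of reaction ξ = X.
Species balance: n_M = 1 − X; n_N = 2X; n_I = 4.18 (inert).
n_T = Σnᵢ = 5.18 + X.
With p_i = (n_i/n_T)P, Kp = p_N^2 / (p_M).
Equating to 10.5 kPa and solving on 0 < X < 1: X = 0.264.

X = 0.264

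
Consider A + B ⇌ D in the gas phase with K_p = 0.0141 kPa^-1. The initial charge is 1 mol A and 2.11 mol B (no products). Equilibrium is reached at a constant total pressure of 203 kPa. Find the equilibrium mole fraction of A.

Let X = conversion of A (basis 1 mol A); extent of reaction ξ = X.
At extent ξ: n_A = 1 − X; n_B = 2.11 − X; n_D = X.
Summing: n_T = 3.11 − X.
Mole fractions y_i = n_i/n_T; K_p = p_D / (p_A p_B) with p_i = y_i·P.
This yields a degree-2 equation in X; solving on (0,1), X = 0.631.
Then n_A = 0.369, n_T = 2.48, so y_A = 0.149.

y_A = 0.149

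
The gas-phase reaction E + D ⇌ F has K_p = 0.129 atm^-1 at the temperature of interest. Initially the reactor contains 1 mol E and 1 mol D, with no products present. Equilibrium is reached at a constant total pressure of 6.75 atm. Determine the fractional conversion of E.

Take 1 mol E as basis and let X be its fractional conversion, so ξ = X.
Species balance: n_E = 1 − X; n_D = 1 − X; n_F = X.
Total moles n_T = 2 − X.
With p_i = (n_i/n_T)P, K_p = p_F / (p_E p_D).
This yields a degree-2 equation in X; solving on (0,1), X = 0.269.

X = 0.269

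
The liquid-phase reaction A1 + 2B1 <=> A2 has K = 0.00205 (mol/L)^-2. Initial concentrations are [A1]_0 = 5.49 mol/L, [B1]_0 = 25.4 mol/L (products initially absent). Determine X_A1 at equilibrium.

X = 0.459

Let X = conversion of A1; extent ξ = 5.49·X mol/L.
Concentrations: [A1] = 5.49 − 5.49X; [B1] = 25.4 − 11X; [A2] = 5.49X.
K = [A2] / ([A1] [B1]^2).
Equating to 0.00205 (mol/L)^-2: the physical root is X = 0.459.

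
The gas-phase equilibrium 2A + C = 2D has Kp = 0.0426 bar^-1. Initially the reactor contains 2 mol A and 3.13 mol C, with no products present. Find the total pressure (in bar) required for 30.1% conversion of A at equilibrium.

P = 7.43 bar

Basis: 2 mol A initially; let X = conversion of A. Extent ξ = X.
Mole table: n_A = 2 − 2X; n_C = 3.13 − X; n_D = 2X.
n_T = Σnᵢ = 5.13 − X.
Kp = p_D^2 / (p_A^2 p_C) with p_i = (n_i/n_T)·P.
At X = 0.301: the mole-fraction product g(X) = Π y_i^ν_i = 0.3165. Since Kp = g(X)·P^{-1}, P = (g/Kp)^(1/1) = (0.3165/0.0426)^(1/1) = 7.43 bar.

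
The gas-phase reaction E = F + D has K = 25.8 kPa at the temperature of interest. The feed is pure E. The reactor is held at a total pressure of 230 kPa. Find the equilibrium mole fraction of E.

y_E = 0.518

Take 1 mol E as basis and let X be its fractional conversion, so ξ = X.
Mole table: n_E = 1 − X; n_F = X; n_D = X.
n_T = Σnᵢ = 1 + X.
With p_i = (n_i/n_T)P, K = p_F p_D / (p_E).
This yields a degree-2 equation in X; solving on (0,1), X = 0.318.
Then n_E = 0.682, n_T = 1.32, so y_E = 0.518.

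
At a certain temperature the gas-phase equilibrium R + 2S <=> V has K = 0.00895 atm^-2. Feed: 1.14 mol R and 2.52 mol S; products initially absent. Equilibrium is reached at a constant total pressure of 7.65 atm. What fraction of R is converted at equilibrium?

Basis: 1.14 mol R initially; let X = conversion of R. Extent ξ = 1.14X.
Mole table: n_R = 1.14 − 1.14X; n_S = 2.52 − 2.28X; n_V = 1.14X.
Total moles n_T = 3.66 − 2.28X.
y_i = n_i/n_T, p_i = y_i·P. K = p_V / (p_R p_S^2).
Equating to 0.00895 atm^-2 and solving on 0 < X < 1: X = 0.181.

X = 0.181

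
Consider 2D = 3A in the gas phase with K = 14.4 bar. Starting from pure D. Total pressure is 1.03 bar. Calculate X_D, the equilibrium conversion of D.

X = 0.735

Basis: 1 mol D initially; let X = conversion of D. Extent ξ = 0.5X.
Mole table: n_D = 1 − X; n_A = 1.5X.
Total moles n_T = 1 + 0.5X.
With p_i = (n_i/n_T)P, K = p_A^3 / (p_D^2).
Setting this equal to 14.4 bar and taking the physical root (0 < X < 1) gives X = 0.735.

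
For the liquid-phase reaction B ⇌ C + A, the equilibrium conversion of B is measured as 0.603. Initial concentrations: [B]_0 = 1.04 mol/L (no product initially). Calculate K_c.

K_c = 0.953 mol/L

Let X = conversion of B.
Concentrations: [B] = 1.04 − 1.04X; [C] = 1.04X; [A] = 1.04X.
At X = 0.603: [B] = 0.413, [C] = 0.627, [A] = 0.627.
K_c = [C] [A] / ([B]) = 0.953 mol/L.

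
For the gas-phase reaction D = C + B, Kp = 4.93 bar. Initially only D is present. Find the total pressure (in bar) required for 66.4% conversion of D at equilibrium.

P = 6.25 bar

Take 1 mol D as basis and let X be its fractional conversion, so ξ = X.
Mole table: n_D = 1 − X; n_C = X; n_B = X.
n_T = Σnᵢ = 1 + X.
Kp = p_C p_B / (p_D) with p_i = (n_i/n_T)·P.
At X = 0.664: the mole-fraction product g(X) = Π y_i^ν_i = 0.7886. Since Kp = g(X)·P^{1}, P = (Kp/g)^(1/1) = (4.93/0.7886)^(1/1) = 6.25 bar.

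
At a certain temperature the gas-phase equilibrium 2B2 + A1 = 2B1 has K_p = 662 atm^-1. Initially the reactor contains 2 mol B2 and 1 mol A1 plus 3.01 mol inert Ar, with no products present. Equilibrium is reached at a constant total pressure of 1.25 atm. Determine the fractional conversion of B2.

X = 0.836

Take 2 mol B2 as basis and let X be its fractional conversion, so ξ = X.
At extent ξ: n_B2 = 2 − 2X; n_A1 = 1 − X; n_B1 = 2X; n_I = 3.01 (inert).
Summing: n_T = 6.01 − X.
Mole fractions y_i = n_i/n_T; K_p = p_B1^2 / (p_B2^2 p_A1) with p_i = y_i·P.
This yields a degree-3 equation in X; solving on (0,1), X = 0.836.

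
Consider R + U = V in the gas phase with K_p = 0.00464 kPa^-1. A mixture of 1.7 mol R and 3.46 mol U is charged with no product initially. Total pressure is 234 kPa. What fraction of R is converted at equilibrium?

X = 0.402

Take 1.7 mol R as basis and let X be its fractional conversion, so ξ = 1.7X.
Mole table: n_R = 1.7 − 1.7X; n_U = 3.46 − 1.7X; n_V = 1.7X.
n_T = Σnᵢ = 5.16 − 1.7X.
Mole fractions y_i = n_i/n_T; K_p = p_V / (p_R p_U) with p_i = y_i·P.
Setting this equal to 0.00464 kPa^-1 and taking the physical root (0 < X < 1) gives X = 0.402.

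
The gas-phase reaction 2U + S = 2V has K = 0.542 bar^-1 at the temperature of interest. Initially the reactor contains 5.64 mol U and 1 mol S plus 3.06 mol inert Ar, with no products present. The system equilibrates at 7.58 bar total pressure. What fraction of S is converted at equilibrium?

X = 0.732

Take 1 mol S as basis and let X be its fractional conversion, so ξ = X.
Species balance: n_U = 5.64 − 2X; n_S = 1 − X; n_V = 2X; n_I = 3.06 (inert).
Total moles n_T = 9.7 − X.
y_i = n_i/n_T, p_i = y_i·P. K = p_V^2 / (p_U^2 p_S).
Setting this equal to 0.542 bar^-1 and taking the physical root (0 < X < 1) gives X = 0.732.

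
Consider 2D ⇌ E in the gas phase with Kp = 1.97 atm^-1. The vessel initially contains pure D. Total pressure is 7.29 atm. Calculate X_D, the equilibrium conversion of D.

X = 0.869

Basis: 1 mol D initially; let X = conversion of D. Extent ξ = 0.5X.
At extent ξ: n_D = 1 − X; n_E = 0.5X.
Total moles n_T = 1 − 0.5X.
y_i = n_i/n_T, p_i = y_i·P. Kp = p_E / (p_D^2).
Substituting and setting equal to 1.97 atm^-1 gives a polynomial in X; the root in (0,1) is X = 0.869.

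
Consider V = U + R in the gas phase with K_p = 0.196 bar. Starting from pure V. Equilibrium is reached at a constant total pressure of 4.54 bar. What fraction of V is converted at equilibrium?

X = 0.203

Basis: 1 mol V initially; let X = conversion of V. Extent ξ = X.
Species balance: n_V = 1 − X; n_U = X; n_R = X.
Total moles n_T = 1 + X.
y_i = n_i/n_T, p_i = y_i·P. K_p = p_U p_R / (p_V).
Substituting and setting equal to 0.196 bar gives a polynomial in X; the root in (0,1) is X = 0.203.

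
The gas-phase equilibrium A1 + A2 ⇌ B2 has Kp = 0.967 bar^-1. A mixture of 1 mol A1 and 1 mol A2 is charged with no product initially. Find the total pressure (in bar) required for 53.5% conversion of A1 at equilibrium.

P = 3.75 bar

Let X = conversion of A1 (basis 1 mol A1); extent of reaction ξ = X.
Species balance: n_A1 = 1 − X; n_A2 = 1 − X; n_B2 = X.
Summing: n_T = 2 − X.
Kp = p_B2 / (p_A1 p_A2) with p_i = (n_i/n_T)·P.
At X = 0.535: the mole-fraction product g(X) = Π y_i^ν_i = 3.625. Since Kp = g(X)·P^{-1}, P = (g/Kp)^(1/1) = (3.625/0.967)^(1/1) = 3.75 bar.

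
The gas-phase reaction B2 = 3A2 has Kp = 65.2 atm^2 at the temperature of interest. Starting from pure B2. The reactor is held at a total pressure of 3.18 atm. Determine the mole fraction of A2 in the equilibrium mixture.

Let X = conversion of B2 (basis 1 mol B2); extent of reaction ξ = X.
Moles: n_B2 = 1 − X; n_A2 = 3X.
Total moles n_T = 1 + 2X.
y_i = n_i/n_T, p_i = y_i·P. Kp = p_A2^3 / (p_B2).
Setting this equal to 65.2 atm^2 and taking the physical root (0 < X < 1) gives X = 0.730.
Then n_A2 = 2.19, n_T = 2.46, so y_A2 = 0.890.

y_A2 = 0.890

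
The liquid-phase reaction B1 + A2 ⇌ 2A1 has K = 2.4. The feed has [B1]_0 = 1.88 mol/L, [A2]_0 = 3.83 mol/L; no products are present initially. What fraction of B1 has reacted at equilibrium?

Let X = conversion of B1; extent ξ = 1.88·X mol/L.
Concentrations: [B1] = 1.88 − 1.88X; [A2] = 3.83 − 1.88X; [A1] = 3.76X.
K = [A1]^2 / ([B1] [A2]).
Solving K = 2.4 for X ∈ (0,1): X = 0.593.

X = 0.593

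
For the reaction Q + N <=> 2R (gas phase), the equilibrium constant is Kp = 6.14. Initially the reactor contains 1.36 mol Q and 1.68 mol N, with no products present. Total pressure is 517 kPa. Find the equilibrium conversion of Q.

X = 0.611

Basis: 1.36 mol Q initially; let X = conversion of Q. Extent ξ = 1.36X.
At extent ξ: n_Q = 1.36 − 1.36X; n_N = 1.68 − 1.36X; n_R = 2.72X.
n_T stays at 3.04 (no change in mole number).
With p_i = (n_i/n_T)P, Kp = p_R^2 / (p_Q p_N).
This yields a degree-2 equation in X; solving on (0,1), X = 0.611.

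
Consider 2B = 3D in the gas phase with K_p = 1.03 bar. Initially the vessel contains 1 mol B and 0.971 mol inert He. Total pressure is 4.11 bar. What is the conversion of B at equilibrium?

X = 0.391

Let X = conversion of B (basis 1 mol B); extent of reaction ξ = 0.5X.
At extent ξ: n_B = 1 − X; n_D = 1.5X; n_I = 0.971 (inert).
Summing: n_T = 1.97 + 0.5X.
Mole fractions y_i = n_i/n_T; K_p = p_D^3 / (p_B^2) with p_i = y_i·P.
This yields a degree-3 equation in X; solving on (0,1), X = 0.391.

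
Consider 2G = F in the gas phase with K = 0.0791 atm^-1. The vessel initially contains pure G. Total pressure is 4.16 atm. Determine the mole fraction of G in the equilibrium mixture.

Take 1 mol G as basis and let X be its fractional conversion, so ξ = 0.5X.
Mole table: n_G = 1 − X; n_F = 0.5X.
Summing: n_T = 1 − 0.5X.
With p_i = (n_i/n_T)P, K = p_F / (p_G^2).
Equating to 0.0791 atm^-1 and solving on 0 < X < 1: X = 0.343.
Then n_G = 0.657, n_T = 0.829, so y_G = 0.793.

y_G = 0.793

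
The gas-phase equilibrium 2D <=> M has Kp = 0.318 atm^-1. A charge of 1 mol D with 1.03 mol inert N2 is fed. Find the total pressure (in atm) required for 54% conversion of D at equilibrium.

P = 7.06 atm

Basis: 1 mol D initially; let X = conversion of D. Extent ξ = 0.5X.
Mole table: n_D = 1 − X; n_M = 0.5X; n_I = 1.03 (inert).
Summing: n_T = 2.03 − 0.5X.
Kp = p_M / (p_D^2) with p_i = (n_i/n_T)·P.
At X = 0.54: the mole-fraction product g(X) = Π y_i^ν_i = 2.246. Since Kp = g(X)·P^{-1}, P = (g/Kp)^(1/1) = (2.246/0.318)^(1/1) = 7.06 atm.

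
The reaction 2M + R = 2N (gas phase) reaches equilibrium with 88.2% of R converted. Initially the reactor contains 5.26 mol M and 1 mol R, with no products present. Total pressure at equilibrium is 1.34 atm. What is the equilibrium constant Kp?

Let X = conversion of R (basis 1 mol R); extent of reaction ξ = X.
At extent ξ: n_M = 5.26 − 2X; n_R = 1 − X; n_N = 2X.
Total moles n_T = 6.26 − X.
At X = 0.882: n_M = 3.5, n_R = 0.118, n_N = 1.76, n_T = 5.38.
p_i = (n_i/n_T)·P. Kp = p_N^2 / (p_M^2 p_R) = 8.66 atm^-1.

Kp = 8.66 atm^-1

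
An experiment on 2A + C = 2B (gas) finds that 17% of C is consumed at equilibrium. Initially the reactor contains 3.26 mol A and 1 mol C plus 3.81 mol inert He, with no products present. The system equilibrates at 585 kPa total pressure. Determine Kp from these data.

Kp = 0.000221 kPa^-1

Let X = conversion of C (basis 1 mol C); extent of reaction ξ = X.
At extent ξ: n_A = 3.26 − 2X; n_C = 1 − X; n_B = 2X; n_I = 3.81 (inert).
Summing: n_T = 8.07 − X.
At X = 0.17: n_A = 2.92, n_C = 0.83, n_B = 0.34, n_T = 7.9.
p_i = (n_i/n_T)·P. Kp = p_B^2 / (p_A^2 p_C) = 0.000221 kPa^-1.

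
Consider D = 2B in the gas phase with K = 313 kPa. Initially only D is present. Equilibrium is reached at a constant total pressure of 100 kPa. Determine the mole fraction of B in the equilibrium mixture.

Basis: 1 mol D initially; let X = conversion of D. Extent ξ = X.
Mole table: n_D = 1 − X; n_B = 2X.
Summing: n_T = 1 + X.
y_i = n_i/n_T, p_i = y_i·P. K = p_B^2 / (p_D).
This yields a degree-2 equation in X; solving on (0,1), X = 0.663.
Then n_B = 1.33, n_T = 1.66, so y_B = 0.797.

y_B = 0.797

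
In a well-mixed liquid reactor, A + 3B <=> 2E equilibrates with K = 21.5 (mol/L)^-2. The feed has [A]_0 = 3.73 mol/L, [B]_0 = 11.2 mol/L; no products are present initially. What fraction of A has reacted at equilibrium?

Let X = conversion of A; extent ξ = 3.73·X mol/L.
Concentrations: [A] = 3.73 − 3.73X; [B] = 11.2 − 11.2X; [E] = 7.46X.
K = [E]^2 / ([A] [B]^3).
Setting equal to 21.5 and solving for X on (0,1) gives X = 0.862.

X = 0.862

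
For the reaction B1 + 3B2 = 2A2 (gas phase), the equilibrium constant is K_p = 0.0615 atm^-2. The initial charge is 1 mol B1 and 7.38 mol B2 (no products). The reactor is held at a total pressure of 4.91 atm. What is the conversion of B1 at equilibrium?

X = 0.647

Let X = conversion of B1 (basis 1 mol B1); extent of reaction ξ = X.
At extent ξ: n_B1 = 1 − X; n_B2 = 7.38 − 3X; n_A2 = 2X.
Total moles n_T = 8.38 − 2X.
With p_i = (n_i/n_T)P, K_p = p_A2^2 / (p_B1 p_B2^3).
Substituting and setting equal to 0.0615 atm^-2 gives a polynomial in X; the root in (0,1) is X = 0.647.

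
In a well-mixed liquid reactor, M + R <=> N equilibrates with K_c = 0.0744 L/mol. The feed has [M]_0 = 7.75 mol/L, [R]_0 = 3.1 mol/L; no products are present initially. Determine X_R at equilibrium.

X = 0.333

Let X = conversion of R; extent ξ = 3.1·X mol/L.
Concentrations: [M] = 7.75 − 3.1X; [R] = 3.1 − 3.1X; [N] = 3.1X.
K_c = [N] / ([M] [R]).
Solving K_c = 0.0744 for X ∈ (0,1): X = 0.333.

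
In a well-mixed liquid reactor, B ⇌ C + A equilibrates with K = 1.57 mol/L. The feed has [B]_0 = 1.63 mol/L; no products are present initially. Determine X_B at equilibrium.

X = 0.612

Let X = conversion of B; extent ξ = 1.63·X mol/L.
Concentrations: [B] = 1.63 − 1.63X; [C] = 1.63X; [A] = 1.63X.
K = [C] [A] / ([B]).
Solving K = 1.57 for X ∈ (0,1): X = 0.612.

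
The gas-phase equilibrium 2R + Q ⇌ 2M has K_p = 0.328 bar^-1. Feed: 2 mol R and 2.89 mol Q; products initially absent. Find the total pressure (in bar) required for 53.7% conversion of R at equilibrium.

P = 7.59 bar

Let X = conversion of R (basis 2 mol R); extent of reaction ξ = X.
Mole table: n_R = 2 − 2X; n_Q = 2.89 − X; n_M = 2X.
Total moles n_T = 4.89 − X.
K_p = p_M^2 / (p_R^2 p_Q) with p_i = (n_i/n_T)·P.
At X = 0.537: the mole-fraction product g(X) = Π y_i^ν_i = 2.489. Since K_p = g(X)·P^{-1}, P = (g/K_p)^(1/1) = (2.489/0.328)^(1/1) = 7.59 bar.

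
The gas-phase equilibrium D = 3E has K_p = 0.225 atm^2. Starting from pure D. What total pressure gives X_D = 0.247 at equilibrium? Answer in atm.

P = 0.964 atm

Let X = conversion of D (basis 1 mol D); extent of reaction ξ = X.
Moles: n_D = 1 − X; n_E = 3X.
n_T = Σnᵢ = 1 + 2X.
K_p = p_E^3 / (p_D) with p_i = (n_i/n_T)·P.
At X = 0.247: the mole-fraction product g(X) = Π y_i^ν_i = 0.2421. Since K_p = g(X)·P^{2}, P = (K_p/g)^(1/2) = (0.225/0.2421)^(1/2) = 0.964 atm.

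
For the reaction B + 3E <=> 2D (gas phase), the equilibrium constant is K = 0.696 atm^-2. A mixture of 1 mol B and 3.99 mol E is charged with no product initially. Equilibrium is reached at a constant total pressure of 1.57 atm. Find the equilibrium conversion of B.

X = 0.479

Let X = conversion of B (basis 1 mol B); extent of reaction ξ = X.
Mole table: n_B = 1 − X; n_E = 3.99 − 3X; n_D = 2X.
Total moles n_T = 4.99 − 2X.
Mole fractions y_i = n_i/n_T; K = p_D^2 / (p_B p_E^3) with p_i = y_i·P.
Equating to 0.696 atm^-2 and solving on 0 < X < 1: X = 0.479.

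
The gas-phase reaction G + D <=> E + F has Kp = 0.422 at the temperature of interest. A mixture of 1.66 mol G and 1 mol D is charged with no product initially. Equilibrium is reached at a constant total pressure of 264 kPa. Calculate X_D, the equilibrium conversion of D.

Basis: 1 mol D initially; let X = conversion of D. Extent ξ = X.
Species balance: n_G = 1.66 − X; n_D = 1 − X; n_E = X; n_F = X.
Total moles n_T = 2.66 (Δν = 0, constant).
Mole fractions y_i = n_i/n_T; Kp = p_E p_F / (p_G p_D) with p_i = y_i·P.
Substituting and setting equal to 0.422 gives a polynomial in X; the root in (0,1) is X = 0.497.

X = 0.497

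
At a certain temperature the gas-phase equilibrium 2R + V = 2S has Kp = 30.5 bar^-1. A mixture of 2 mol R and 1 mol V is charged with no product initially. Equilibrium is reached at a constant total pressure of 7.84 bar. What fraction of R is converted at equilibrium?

X = 0.817

Basis: 2 mol R initially; let X = conversion of R. Extent ξ = X.
Mole table: n_R = 2 − 2X; n_V = 1 − X; n_S = 2X.
Summing: n_T = 3 − X.
With p_i = (n_i/n_T)P, Kp = p_S^2 / (p_R^2 p_V).
This yields a degree-3 equation in X; solving on (0,1), X = 0.817.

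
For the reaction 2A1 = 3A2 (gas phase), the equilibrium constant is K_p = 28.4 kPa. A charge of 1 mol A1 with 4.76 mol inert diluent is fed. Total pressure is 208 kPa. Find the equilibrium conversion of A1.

X = 0.429

Take 1 mol A1 as basis and let X be its fractional conversion, so ξ = 0.5X.
Mole table: n_A1 = 1 − X; n_A2 = 1.5X; n_I = 4.76 (inert).
Summing: n_T = 5.76 + 0.5X.
Mole fractions y_i = n_i/n_T; K_p = p_A2^3 / (p_A1^2) with p_i = y_i·P.
Equating to 28.4 kPa and solving on 0 < X < 1: X = 0.429.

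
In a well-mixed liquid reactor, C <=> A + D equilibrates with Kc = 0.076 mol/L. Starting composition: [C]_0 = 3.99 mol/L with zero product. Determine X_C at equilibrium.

Let X = conversion of C; extent ξ = 3.99·X mol/L.
Concentrations: [C] = 3.99 − 3.99X; [A] = 3.99X; [D] = 3.99X.
Kc = [A] [D] / ([C]).
Setting equal to 0.076 and solving for X on (0,1) gives X = 0.129.

X = 0.129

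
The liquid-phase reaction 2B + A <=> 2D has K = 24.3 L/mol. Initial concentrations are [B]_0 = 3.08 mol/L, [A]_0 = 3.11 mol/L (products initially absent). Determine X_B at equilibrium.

Let X = conversion of B; extent ξ = 3.08X/2 mol/L.
Concentrations: [B] = 3.08 − 3.08X; [A] = 3.11 − 1.54X; [D] = 3.08X.
K = [D]^2 / ([B]^2 [A]).
Solving K = 24.3 for X ∈ (0,1): X = 0.868.

X = 0.868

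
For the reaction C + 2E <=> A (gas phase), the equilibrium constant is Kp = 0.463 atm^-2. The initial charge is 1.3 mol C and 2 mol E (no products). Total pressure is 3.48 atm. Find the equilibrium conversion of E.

X = 0.592

Let X = conversion of E (basis 2 mol E); extent of reaction ξ = X.
Mole table: n_C = 1.3 − X; n_E = 2 − 2X; n_A = X.
Total moles n_T = 3.3 − 2X.
Mole fractions y_i = n_i/n_T; Kp = p_A / (p_C p_E^2) with p_i = y_i·P.
Substituting and setting equal to 0.463 atm^-2 gives a polynomial in X; the root in (0,1) is X = 0.592.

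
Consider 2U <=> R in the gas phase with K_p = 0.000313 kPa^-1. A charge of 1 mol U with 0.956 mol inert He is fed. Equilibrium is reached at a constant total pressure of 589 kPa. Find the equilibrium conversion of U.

Basis: 1 mol U initially; let X = conversion of U. Extent ξ = 0.5X.
Mole table: n_U = 1 − X; n_R = 0.5X; n_I = 0.956 (inert).
Summing: n_T = 1.96 − 0.5X.
Mole fractions y_i = n_i/n_T; K_p = p_R / (p_U^2) with p_i = y_i·P.
Equating to 0.000313 kPa^-1 and solving on 0 < X < 1: X = 0.144.

X = 0.144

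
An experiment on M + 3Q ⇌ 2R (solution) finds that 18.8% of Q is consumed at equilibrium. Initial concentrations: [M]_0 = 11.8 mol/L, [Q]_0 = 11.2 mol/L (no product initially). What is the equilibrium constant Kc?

Kc = 0.000236 (mol/L)^-2

Let X = conversion of Q.
Concentrations: [M] = 11.8 − 3.73X; [Q] = 11.2 − 11.2X; [R] = 7.47X.
At X = 0.188: [M] = 11.1, [Q] = 9.09, [R] = 1.4.
Kc = [R]^2 / ([M] [Q]^3) = 0.000236 (mol/L)^-2.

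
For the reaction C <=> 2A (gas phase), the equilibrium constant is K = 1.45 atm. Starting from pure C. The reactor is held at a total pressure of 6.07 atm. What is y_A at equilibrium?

y_A = 0.384

Let X = conversion of C (basis 1 mol C); extent of reaction ξ = X.
Mole table: n_C = 1 − X; n_A = 2X.
n_T = Σnᵢ = 1 + X.
Mole fractions y_i = n_i/n_T; K = p_A^2 / (p_C) with p_i = y_i·P.
Setting this equal to 1.45 atm and taking the physical root (0 < X < 1) gives X = 0.237.
Then n_A = 0.475, n_T = 1.24, so y_A = 0.384.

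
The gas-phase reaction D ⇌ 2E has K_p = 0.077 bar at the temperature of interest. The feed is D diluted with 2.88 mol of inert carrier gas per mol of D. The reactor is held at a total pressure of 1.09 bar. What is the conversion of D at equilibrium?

X = 0.236

Take 1 mol D as basis and let X be its fractional conversion, so ξ = X.
Species balance: n_D = 1 − X; n_E = 2X; n_I = 2.88 (inert).
n_T = Σnᵢ = 3.88 + X.
Mole fractions y_i = n_i/n_T; K_p = p_E^2 / (p_D) with p_i = y_i·P.
Substituting and setting equal to 0.077 bar gives a polynomial in X; the root in (0,1) is X = 0.236.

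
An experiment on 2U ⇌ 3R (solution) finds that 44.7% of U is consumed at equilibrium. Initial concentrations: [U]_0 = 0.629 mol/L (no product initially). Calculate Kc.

Let X = conversion of U.
Concentrations: [U] = 0.629 − 0.629X; [R] = 0.944X.
At X = 0.447: [U] = 0.348, [R] = 0.422.
Kc = [R]^3 / ([U]^2) = 0.62 mol/L.

Kc = 0.62 mol/L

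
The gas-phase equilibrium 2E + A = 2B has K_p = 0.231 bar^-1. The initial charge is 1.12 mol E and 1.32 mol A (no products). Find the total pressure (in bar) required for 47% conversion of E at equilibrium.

Let X = conversion of E (basis 1.12 mol E); extent of reaction ξ = 0.56X.
Moles: n_E = 1.12 − 1.12X; n_A = 1.32 − 0.56X; n_B = 1.12X.
n_T = Σnᵢ = 2.44 − 0.56X.
K_p = p_B^2 / (p_E^2 p_A) with p_i = (n_i/n_T)·P.
At X = 0.47: the mole-fraction product g(X) = Π y_i^ν_i = 1.62. Since K_p = g(X)·P^{-1}, P = (g/K_p)^(1/1) = (1.62/0.231)^(1/1) = 7.01 bar.

P = 7.01 bar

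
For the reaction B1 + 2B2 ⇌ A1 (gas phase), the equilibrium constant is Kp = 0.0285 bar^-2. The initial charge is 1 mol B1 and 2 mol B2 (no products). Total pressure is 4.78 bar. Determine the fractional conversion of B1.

X = 0.198

Basis: 1 mol B1 initially; let X = conversion of B1. Extent ξ = X.
Species balance: n_B1 = 1 − X; n_B2 = 2 − 2X; n_A1 = X.
Summing: n_T = 3 − 2X.
With p_i = (n_i/n_T)P, Kp = p_A1 / (p_B1 p_B2^2).
Setting this equal to 0.0285 bar^-2 and taking the physical root (0 < X < 1) gives X = 0.198.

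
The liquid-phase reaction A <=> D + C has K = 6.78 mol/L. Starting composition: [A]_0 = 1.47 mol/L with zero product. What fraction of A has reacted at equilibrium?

Let X = conversion of A; extent ξ = 1.47·X mol/L.
Concentrations: [A] = 1.47 − 1.47X; [D] = 1.47X; [C] = 1.47X.
K = [D] [C] / ([A]).
Setting equal to 6.78 and solving for X on (0,1) gives X = 0.845.

X = 0.845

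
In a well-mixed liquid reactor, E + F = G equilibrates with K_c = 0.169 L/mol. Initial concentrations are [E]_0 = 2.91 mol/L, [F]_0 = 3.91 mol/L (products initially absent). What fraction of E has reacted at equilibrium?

X = 0.332

Let X = conversion of E; extent ξ = 2.91·X mol/L.
Concentrations: [E] = 2.91 − 2.91X; [F] = 3.91 − 2.91X; [G] = 2.91X.
K_c = [G] / ([E] [F]).
This equals 0.169 at X = 0.332 (the root in 0 < X < 1).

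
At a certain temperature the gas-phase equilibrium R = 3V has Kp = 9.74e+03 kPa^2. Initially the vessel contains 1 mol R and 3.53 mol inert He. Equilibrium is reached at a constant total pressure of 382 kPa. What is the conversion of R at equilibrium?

X = 0.353

Basis: 1 mol R initially; let X = conversion of R. Extent ξ = X.
Moles: n_R = 1 − X; n_V = 3X; n_I = 3.53 (inert).
Total moles n_T = 4.53 + 2X.
y_i = n_i/n_T, p_i = y_i·P. Kp = p_V^3 / (p_R).
This yields a degree-3 equation in X; solving on (0,1), X = 0.353.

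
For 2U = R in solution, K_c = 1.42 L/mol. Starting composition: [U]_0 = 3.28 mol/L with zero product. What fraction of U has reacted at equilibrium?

Let X = conversion of U; extent ξ = 3.28X/2 mol/L.
Concentrations: [U] = 3.28 − 3.28X; [R] = 1.64X.
K_c = [R] / ([U]^2).
Setting equal to 1.42 and solving for X on (0,1) gives X = 0.722.

X = 0.722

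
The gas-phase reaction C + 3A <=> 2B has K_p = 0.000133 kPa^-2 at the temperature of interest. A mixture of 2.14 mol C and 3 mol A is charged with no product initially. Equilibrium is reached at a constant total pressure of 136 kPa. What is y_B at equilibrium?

Take 3 mol A as basis and let X be its fractional conversion, so ξ = X.
Moles: n_C = 2.14 − X; n_A = 3 − 3X; n_B = 2X.
Summing: n_T = 5.14 − 2X.
Mole fractions y_i = n_i/n_T; K_p = p_B^2 / (p_C p_A^3) with p_i = y_i·P.
Substituting and setting equal to 0.000133 kPa^-2 gives a polynomial in X; the root in (0,1) is X = 0.476.
Then n_B = 0.952, n_T = 4.19, so y_B = 0.227.

y_B = 0.227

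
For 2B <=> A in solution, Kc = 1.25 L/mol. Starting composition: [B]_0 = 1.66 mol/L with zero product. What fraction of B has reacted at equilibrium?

Let X = conversion of B; extent ξ = 1.66X/2 mol/L.
Concentrations: [B] = 1.66 − 1.66X; [A] = 0.83X.
Kc = [A] / ([B]^2).
Equating to 1.25 L/mol: the physical root is X = 0.615.

X = 0.615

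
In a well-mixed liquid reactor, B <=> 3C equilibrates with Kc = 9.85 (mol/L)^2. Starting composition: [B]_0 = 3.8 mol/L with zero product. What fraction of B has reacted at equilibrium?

Let X = conversion of B; extent ξ = 3.8·X mol/L.
Concentrations: [B] = 3.8 − 3.8X; [C] = 11.4X.
Kc = [C]^3 / ([B]).
This equals 9.85 at X = 0.265 (the root in 0 < X < 1).

X = 0.265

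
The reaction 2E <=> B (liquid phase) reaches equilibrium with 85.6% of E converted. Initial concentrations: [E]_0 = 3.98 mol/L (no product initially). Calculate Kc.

Kc = 5.19 L/mol

Let X = conversion of E.
Concentrations: [E] = 3.98 − 3.98X; [B] = 1.99X.
At X = 0.856: [E] = 0.573, [B] = 1.7.
Kc = [B] / ([E]^2) = 5.19 L/mol.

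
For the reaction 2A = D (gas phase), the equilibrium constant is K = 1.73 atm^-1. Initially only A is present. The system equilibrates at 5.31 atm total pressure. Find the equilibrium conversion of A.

X = 0.837

Take 1 mol A as basis and let X be its fractional conversion, so ξ = 0.5X.
Moles: n_A = 1 − X; n_D = 0.5X.
Total moles n_T = 1 − 0.5X.
Mole fractions y_i = n_i/n_T; K = p_D / (p_A^2) with p_i = y_i·P.
Setting this equal to 1.73 atm^-1 and taking the physical root (0 < X < 1) gives X = 0.837.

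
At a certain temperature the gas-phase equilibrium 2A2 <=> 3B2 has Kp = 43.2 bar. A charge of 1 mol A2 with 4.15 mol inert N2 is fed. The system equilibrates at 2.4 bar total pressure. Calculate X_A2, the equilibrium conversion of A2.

Basis: 1 mol A2 initially; let X = conversion of A2. Extent ξ = 0.5X.
At extent ξ: n_A2 = 1 − X; n_B2 = 1.5X; n_I = 4.15 (inert).
Summing: n_T = 5.15 + 0.5X.
Mole fractions y_i = n_i/n_T; Kp = p_B2^3 / (p_A2^2) with p_i = y_i·P.
Substituting and setting equal to 43.2 bar gives a polynomial in X; the root in (0,1) is X = 0.855.

X = 0.855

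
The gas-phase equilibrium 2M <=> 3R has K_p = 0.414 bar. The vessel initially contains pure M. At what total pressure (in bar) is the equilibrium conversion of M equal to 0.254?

P = 4.69 bar

Basis: 1 mol M initially; let X = conversion of M. Extent ξ = 0.5X.
At extent ξ: n_M = 1 − X; n_R = 1.5X.
n_T = Σnᵢ = 1 + 0.5X.
K_p = p_R^3 / (p_M^2) with p_i = (n_i/n_T)·P.
At X = 0.254: the mole-fraction product g(X) = Π y_i^ν_i = 0.08818. Since K_p = g(X)·P^{1}, P = (K_p/g)^(1/1) = (0.414/0.08818)^(1/1) = 4.69 bar.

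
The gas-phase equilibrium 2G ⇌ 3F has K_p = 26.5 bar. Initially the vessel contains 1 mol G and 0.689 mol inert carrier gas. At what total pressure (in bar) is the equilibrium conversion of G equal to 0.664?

Take 1 mol G as basis and let X be its fractional conversion, so ξ = 0.5X.
At extent ξ: n_G = 1 − X; n_F = 1.5X; n_I = 0.689 (inert).
Summing: n_T = 1.69 + 0.5X.
K_p = p_F^3 / (p_G^2) with p_i = (n_i/n_T)·P.
At X = 0.664: the mole-fraction product g(X) = Π y_i^ν_i = 4.33. Since K_p = g(X)·P^{1}, P = (K_p/g)^(1/1) = (26.5/4.33)^(1/1) = 6.12 bar.

P = 6.12 bar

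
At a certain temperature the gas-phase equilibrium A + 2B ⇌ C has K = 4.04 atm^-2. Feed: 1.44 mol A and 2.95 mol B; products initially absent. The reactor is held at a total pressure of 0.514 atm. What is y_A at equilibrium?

Basis: 1.44 mol A initially; let X = conversion of A. Extent ξ = 1.44X.
Species balance: n_A = 1.44 − 1.44X; n_B = 2.95 − 2.88X; n_C = 1.44X.
Total moles n_T = 4.39 − 2.88X.
With p_i = (n_i/n_T)P, K = p_C / (p_A p_B^2).
Setting this equal to 4.04 atm^-2 and taking the physical root (0 < X < 1) gives X = 0.277.
Then n_A = 1.04, n_T = 3.59, so y_A = 0.290.

y_A = 0.290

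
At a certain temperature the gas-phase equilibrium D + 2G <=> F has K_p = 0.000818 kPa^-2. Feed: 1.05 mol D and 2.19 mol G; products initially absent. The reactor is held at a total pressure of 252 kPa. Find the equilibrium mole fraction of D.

y_D = 0.121

Basis: 1.05 mol D initially; let X = conversion of D. Extent ξ = 1.05X.
Moles: n_D = 1.05 − 1.05X; n_G = 2.19 − 2.1X; n_F = 1.05X.
n_T = Σnᵢ = 3.24 − 2.1X.
With p_i = (n_i/n_T)P, K_p = p_F / (p_D p_G^2).
Equating to 0.000818 kPa^-2 and solving on 0 < X < 1: X = 0.826.
Then n_D = 0.183, n_T = 1.51, so y_D = 0.121.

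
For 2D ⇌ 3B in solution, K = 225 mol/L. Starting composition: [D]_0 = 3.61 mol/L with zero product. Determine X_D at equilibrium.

X = 0.825

Let X = conversion of D; extent ξ = 3.61X/2 mol/L.
Concentrations: [D] = 3.61 − 3.61X; [B] = 5.42X.
K = [B]^3 / ([D]^2).
Setting equal to 225 and solving for X on (0,1) gives X = 0.825.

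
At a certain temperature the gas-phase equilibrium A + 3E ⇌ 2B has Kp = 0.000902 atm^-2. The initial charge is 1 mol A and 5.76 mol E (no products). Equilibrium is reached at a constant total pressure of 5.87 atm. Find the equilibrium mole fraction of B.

y_B = 0.048

Basis: 1 mol A initially; let X = conversion of A. Extent ξ = X.
Mole table: n_A = 1 − X; n_E = 5.76 − 3X; n_B = 2X.
n_T = Σnᵢ = 6.76 − 2X.
With p_i = (n_i/n_T)P, Kp = p_B^2 / (p_A p_E^3).
Substituting and setting equal to 0.000902 atm^-2 gives a polynomial in X; the root in (0,1) is X = 0.153.
Then n_B = 0.307, n_T = 6.45, so y_B = 0.048.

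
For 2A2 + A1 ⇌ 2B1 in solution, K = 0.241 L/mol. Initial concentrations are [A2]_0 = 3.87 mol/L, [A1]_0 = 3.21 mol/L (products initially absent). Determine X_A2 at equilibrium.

X = 0.431

Let X = conversion of A2; extent ξ = 3.87X/2 mol/L.
Concentrations: [A2] = 3.87 − 3.87X; [A1] = 3.21 − 1.94X; [B1] = 3.87X.
K = [B1]^2 / ([A2]^2 [A1]).
This equals 0.241 at X = 0.431 (the root in 0 < X < 1).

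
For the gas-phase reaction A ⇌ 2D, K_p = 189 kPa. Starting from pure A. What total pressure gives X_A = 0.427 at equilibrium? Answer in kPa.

P = 212 kPa

Let X = conversion of A (basis 1 mol A); extent of reaction ξ = X.
Species balance: n_A = 1 − X; n_D = 2X.
Summing: n_T = 1 + X.
K_p = p_D^2 / (p_A) with p_i = (n_i/n_T)·P.
At X = 0.427: the mole-fraction product g(X) = Π y_i^ν_i = 0.8919. Since K_p = g(X)·P^{1}, P = (K_p/g)^(1/1) = (189/0.8919)^(1/1) = 212 kPa.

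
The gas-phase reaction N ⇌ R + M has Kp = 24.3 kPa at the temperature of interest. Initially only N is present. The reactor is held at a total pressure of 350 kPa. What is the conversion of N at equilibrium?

Let X = conversion of N (basis 1 mol N); extent of reaction ξ = X.
Moles: n_N = 1 − X; n_R = X; n_M = X.
n_T = Σnᵢ = 1 + X.
y_i = n_i/n_T, p_i = y_i·P. Kp = p_R p_M / (p_N).
Setting this equal to 24.3 kPa and taking the physical root (0 < X < 1) gives X = 0.255.

X = 0.255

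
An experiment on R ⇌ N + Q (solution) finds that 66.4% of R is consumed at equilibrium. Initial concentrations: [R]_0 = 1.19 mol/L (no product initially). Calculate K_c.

Let X = conversion of R.
Concentrations: [R] = 1.19 − 1.19X; [N] = 1.19X; [Q] = 1.19X.
At X = 0.664: [R] = 0.4, [N] = 0.79, [Q] = 0.79.
K_c = [N] [Q] / ([R]) = 1.56 mol/L.

K_c = 1.56 mol/L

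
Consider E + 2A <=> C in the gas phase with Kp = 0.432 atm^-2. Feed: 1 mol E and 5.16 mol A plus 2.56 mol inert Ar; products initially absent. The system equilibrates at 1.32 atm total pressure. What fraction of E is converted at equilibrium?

Let X = conversion of E (basis 1 mol E); extent of reaction ξ = X.
Mole table: n_E = 1 − X; n_A = 5.16 − 2X; n_C = X; n_I = 2.56 (inert).
n_T = Σnᵢ = 8.72 − 2X.
Mole fractions y_i = n_i/n_T; Kp = p_C / (p_E p_A^2) with p_i = y_i·P.
Substituting and setting equal to 0.432 atm^-2 gives a polynomial in X; the root in (0,1) is X = 0.198.

X = 0.198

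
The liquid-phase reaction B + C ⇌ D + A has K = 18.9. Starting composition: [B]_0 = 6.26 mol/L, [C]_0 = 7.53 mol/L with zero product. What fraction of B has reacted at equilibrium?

Let X = conversion of B; extent ξ = 6.26·X mol/L.
Concentrations: [B] = 6.26 − 6.26X; [C] = 7.53 − 6.26X; [D] = 6.26X; [A] = 6.26X.
K = [D] [A] / ([B] [C]).
Setting equal to 18.9 and solving for X on (0,1) gives X = 0.876.

X = 0.876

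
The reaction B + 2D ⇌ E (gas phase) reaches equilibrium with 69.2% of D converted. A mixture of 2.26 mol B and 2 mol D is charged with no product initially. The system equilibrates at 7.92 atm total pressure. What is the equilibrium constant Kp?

Let X = conversion of D (basis 2 mol D); extent of reaction ξ = X.
At extent ξ: n_B = 2.26 − X; n_D = 2 − 2X; n_E = X.
n_T = Σnᵢ = 4.26 − 2X.
At X = 0.692: n_B = 1.57, n_D = 0.616, n_E = 0.692, n_T = 2.88.
p_i = (n_i/n_T)·P. Kp = p_E / (p_B p_D^2) = 0.153 atm^-2.

Kp = 0.153 atm^-2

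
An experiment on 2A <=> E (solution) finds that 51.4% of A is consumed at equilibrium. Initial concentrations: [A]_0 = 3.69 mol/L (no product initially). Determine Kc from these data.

Let X = conversion of A.
Concentrations: [A] = 3.69 − 3.69X; [E] = 1.84X.
At X = 0.514: [A] = 1.79, [E] = 0.948.
Kc = [E] / ([A]^2) = 0.295 L/mol.

Kc = 0.295 L/mol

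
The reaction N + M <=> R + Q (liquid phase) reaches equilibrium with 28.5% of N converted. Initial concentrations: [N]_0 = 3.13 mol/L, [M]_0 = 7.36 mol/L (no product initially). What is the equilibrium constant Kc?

Kc = 0.055

Let X = conversion of N.
Concentrations: [N] = 3.13 − 3.13X; [M] = 7.36 − 3.13X; [R] = 3.13X; [Q] = 3.13X.
At X = 0.285: [N] = 2.24, [M] = 6.47, [R] = 0.892, [Q] = 0.892.
Kc = [R] [Q] / ([N] [M]) = 0.055.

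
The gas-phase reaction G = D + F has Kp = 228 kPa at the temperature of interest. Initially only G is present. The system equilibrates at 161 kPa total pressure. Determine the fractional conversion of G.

X = 0.766

Take 1 mol G as basis and let X be its fractional conversion, so ξ = X.
Mole table: n_G = 1 − X; n_D = X; n_F = X.
Summing: n_T = 1 + X.
y_i = n_i/n_T, p_i = y_i·P. Kp = p_D p_F / (p_G).
Setting this equal to 228 kPa and taking the physical root (0 < X < 1) gives X = 0.766.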